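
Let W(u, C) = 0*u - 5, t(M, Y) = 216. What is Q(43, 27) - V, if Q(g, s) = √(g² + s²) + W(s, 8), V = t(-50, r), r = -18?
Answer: -221 + √2578 ≈ -170.23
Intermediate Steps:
V = 216
W(u, C) = -5 (W(u, C) = 0 - 5 = -5)
Q(g, s) = -5 + √(g² + s²) (Q(g, s) = √(g² + s²) - 5 = -5 + √(g² + s²))
Q(43, 27) - V = (-5 + √(43² + 27²)) - 1*216 = (-5 + √(1849 + 729)) - 216 = (-5 + √2578) - 216 = -221 + √2578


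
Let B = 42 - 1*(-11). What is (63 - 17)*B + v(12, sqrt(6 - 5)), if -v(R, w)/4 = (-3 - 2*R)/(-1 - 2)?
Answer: 2402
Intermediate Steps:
v(R, w) = -4 - 8*R/3 (v(R, w) = -4*(-3 - 2*R)/(-1 - 2) = -4*(-3 - 2*R)/(-3) = -4*(-3 - 2*R)*(-1)/3 = -4*(1 + 2*R/3) = -4 - 8*R/3)
B = 53 (B = 42 + 11 = 53)
(63 - 17)*B + v(12, sqrt(6 - 5)) = (63 - 17)*53 + (-4 - 8/3*12) = 46*53 + (-4 - 32) = 2438 - 36 = 2402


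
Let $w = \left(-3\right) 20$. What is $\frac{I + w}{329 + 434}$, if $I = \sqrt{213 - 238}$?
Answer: $- \frac{60}{763} + \frac{5 i}{763} \approx -0.078637 + 0.0065531 i$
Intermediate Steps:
$I = 5 i$ ($I = \sqrt{-25} = 5 i \approx 5.0 i$)
$w = -60$
$\frac{I + w}{329 + 434} = \frac{5 i - 60}{329 + 434} = \frac{-60 + 5 i}{763} = \left(-60 + 5 i\right) \frac{1}{763} = - \frac{60}{763} + \frac{5 i}{763}$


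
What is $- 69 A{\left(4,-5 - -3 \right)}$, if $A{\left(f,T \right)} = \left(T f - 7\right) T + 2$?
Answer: $-2208$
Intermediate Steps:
$A{\left(f,T \right)} = 2 + T \left(-7 + T f\right)$ ($A{\left(f,T \right)} = \left(-7 + T f\right) T + 2 = T \left(-7 + T f\right) + 2 = 2 + T \left(-7 + T f\right)$)
$- 69 A{\left(4,-5 - -3 \right)} = - 69 \left(2 - 7 \left(-5 - -3\right) + 4 \left(-5 - -3\right)^{2}\right) = - 69 \left(2 - 7 \left(-5 + 3\right) + 4 \left(-5 + 3\right)^{2}\right) = - 69 \left(2 - -14 + 4 \left(-2\right)^{2}\right) = - 69 \left(2 + 14 + 4 \cdot 4\right) = - 69 \left(2 + 14 + 16\right) = \left(-69\right) 32 = -2208$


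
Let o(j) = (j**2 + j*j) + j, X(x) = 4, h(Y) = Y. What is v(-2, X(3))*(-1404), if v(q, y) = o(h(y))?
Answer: -50544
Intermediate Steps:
o(j) = j + 2*j**2 (o(j) = (j**2 + j**2) + j = 2*j**2 + j = j + 2*j**2)
v(q, y) = y*(1 + 2*y)
v(-2, X(3))*(-1404) = (4*(1 + 2*4))*(-1404) = (4*(1 + 8))*(-1404) = (4*9)*(-1404) = 36*(-1404) = -50544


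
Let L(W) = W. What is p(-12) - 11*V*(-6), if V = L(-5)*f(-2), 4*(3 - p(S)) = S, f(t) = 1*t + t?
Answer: 1326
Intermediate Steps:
f(t) = 2*t (f(t) = t + t = 2*t)
p(S) = 3 - S/4
V = 20 (V = -10*(-2) = -5*(-4) = 20)
p(-12) - 11*V*(-6) = (3 - ¼*(-12)) - 11*20*(-6) = (3 + 3) - 220*(-6) = 6 - 1*(-1320) = 6 + 1320 = 1326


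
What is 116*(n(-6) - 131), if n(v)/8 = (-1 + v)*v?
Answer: 23780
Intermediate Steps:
n(v) = 8*v*(-1 + v) (n(v) = 8*((-1 + v)*v) = 8*(v*(-1 + v)) = 8*v*(-1 + v))
116*(n(-6) - 131) = 116*(8*(-6)*(-1 - 6) - 131) = 116*(8*(-6)*(-7) - 131) = 116*(336 - 131) = 116*205 = 23780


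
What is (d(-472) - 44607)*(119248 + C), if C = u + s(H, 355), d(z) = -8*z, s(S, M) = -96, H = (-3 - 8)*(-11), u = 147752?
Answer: -10897957224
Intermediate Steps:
H = 121 (H = -11*(-11) = 121)
C = 147656 (C = 147752 - 96 = 147656)
(d(-472) - 44607)*(119248 + C) = (-8*(-472) - 44607)*(119248 + 147656) = (3776 - 44607)*266904 = -40831*266904 = -10897957224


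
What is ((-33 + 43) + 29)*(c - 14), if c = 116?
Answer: 3978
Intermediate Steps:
((-33 + 43) + 29)*(c - 14) = ((-33 + 43) + 29)*(116 - 14) = (10 + 29)*102 = 39*102 = 3978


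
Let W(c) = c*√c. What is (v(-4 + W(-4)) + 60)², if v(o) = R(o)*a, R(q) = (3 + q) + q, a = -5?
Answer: 825 + 13600*I ≈ 825.0 + 13600.0*I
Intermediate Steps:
R(q) = 3 + 2*q
W(c) = c^(3/2)
v(o) = -15 - 10*o (v(o) = (3 + 2*o)*(-5) = -15 - 10*o)
(v(-4 + W(-4)) + 60)² = ((-15 - 10*(-4 + (-4)^(3/2))) + 60)² = ((-15 - 10*(-4 - 8*I)) + 60)² = ((-15 + (40 + 80*I)) + 60)² = ((25 + 80*I) + 60)² = (85 + 80*I)²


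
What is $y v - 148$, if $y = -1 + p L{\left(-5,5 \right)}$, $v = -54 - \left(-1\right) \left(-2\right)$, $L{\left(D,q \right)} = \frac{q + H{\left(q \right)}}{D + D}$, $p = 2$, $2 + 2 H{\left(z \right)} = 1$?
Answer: $- \frac{208}{5} \approx -41.6$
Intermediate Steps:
$H{\left(z \right)} = - \frac{1}{2}$ ($H{\left(z \right)} = -1 + \frac{1}{2} \cdot 1 = -1 + \frac{1}{2} = - \frac{1}{2}$)
$L{\left(D,q \right)} = \frac{- \frac{1}{2} + q}{2 D}$ ($L{\left(D,q \right)} = \frac{q - \frac{1}{2}}{D + D} = \frac{- \frac{1}{2} + q}{2 D}$)
$v = -56$ ($v = -54 - 2 = -56$)
$y = - \frac{19}{10}$ ($y = -1 + 2 \frac{-1 + 2 \cdot 5}{4 \left(-5\right)} = -1 + 2 \cdot \frac{1}{4} \left(- \frac{1}{5}\right) \left(-1 + 10\right) = -1 + 2 \cdot \frac{1}{4} \left(- \frac{1}{5}\right) 9 = -1 + 2 \left(- \frac{9}{20}\right) = -1 - \frac{9}{10} = - \frac{19}{10} \approx -1.9$)
$y v - 148 = \left(- \frac{19}{10}\right) \left(-56\right) - 148 = \frac{532}{5} - 148 = - \frac{208}{5}$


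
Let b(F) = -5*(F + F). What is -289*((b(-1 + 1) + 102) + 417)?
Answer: -149991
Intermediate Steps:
b(F) = -10*F
-289*((b(-1 + 1) + 102) + 417) = -289*((-10*(-1 + 1) + 102) + 417) = -289*((-10*0 + 102) + 417) = -289*((0 + 102) + 417) = -289*(102 + 417) = -289*519 = -149991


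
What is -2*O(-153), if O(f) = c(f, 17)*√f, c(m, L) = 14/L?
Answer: -84*I*√17/17 ≈ -20.373*I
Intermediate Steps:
O(f) = 14*√f/17 (O(f) = (14/17)*√f = (14*(1/17))*√f = 14*√f/17)
-2*O(-153) = -28*√(-153)/17 = -28*3*I*√17/17 = -84*I*√17/17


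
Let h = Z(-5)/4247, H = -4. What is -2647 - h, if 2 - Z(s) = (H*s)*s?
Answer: -11241911/4247 ≈ -2647.0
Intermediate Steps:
Z(s) = 2 + 4*s**2 (Z(s) = 2 - (-4*s)*s = 2 - (-4)*s**2 = 2 + 4*s**2)
h = 102/4247 (h = (2 + 4*(-5)**2)/4247 = (2 + 4*25)*(1/4247) = (2 + 100)*(1/4247) = 102*(1/4247) = 102/4247 ≈ 0.024017)
-2647 - h = -2647 - 1*102/4247 = -2647 - 102/4247 = -11241911/4247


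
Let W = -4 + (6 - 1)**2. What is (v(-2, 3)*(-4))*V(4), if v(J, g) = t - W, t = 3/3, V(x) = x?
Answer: 320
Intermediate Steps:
W = 21 (W = -4 + 5**2 = -4 + 25 = 21)
t = 1 (t = 3*(1/3) = 1)
v(J, g) = -20 (v(J, g) = 1 - 1*21 = 1 - 21 = -20)
(v(-2, 3)*(-4))*V(4) = -20*(-4)*4 = 80*4 = 320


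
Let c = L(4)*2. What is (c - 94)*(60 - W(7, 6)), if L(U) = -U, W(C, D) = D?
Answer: -5508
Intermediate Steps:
c = -8 (c = -1*4*2 = -4*2 = -8)
(c - 94)*(60 - W(7, 6)) = (-8 - 94)*(60 - 1*6) = -102*(60 - 6) = -102*54 = -5508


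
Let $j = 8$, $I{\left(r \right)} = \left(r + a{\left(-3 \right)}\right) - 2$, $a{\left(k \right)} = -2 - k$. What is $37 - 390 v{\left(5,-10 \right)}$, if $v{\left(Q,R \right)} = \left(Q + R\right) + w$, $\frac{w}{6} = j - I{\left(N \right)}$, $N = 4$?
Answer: $-9713$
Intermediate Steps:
$I{\left(r \right)} = -1 + r$ ($I{\left(r \right)} = \left(r - -1\right) - 2 = \left(r + \left(-2 + 3\right)\right) - 2 = \left(r + 1\right) - 2 = \left(1 + r\right) - 2 = -1 + r$)
$w = 30$ ($w = 6 \left(8 - \left(-1 + 4\right)\right) = 6 \left(8 - 3\right) = 6 \cdot 5 = 30$)
$v{\left(Q,R \right)} = 30 + Q + R$ ($v{\left(Q,R \right)} = \left(Q + R\right) + 30 = 30 + Q + R$)
$37 - 390 v{\left(5,-10 \right)} = 37 - 390 \left(30 + 5 - 10\right) = 37 - 9750 = -9713$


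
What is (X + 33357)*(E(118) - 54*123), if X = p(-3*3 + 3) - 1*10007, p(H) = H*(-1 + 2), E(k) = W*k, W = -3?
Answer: -163314624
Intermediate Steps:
E(k) = -3*k
p(H) = H (p(H) = H*1 = H)
X = -10013 (X = (-3*3 + 3) - 1*10007 = (-9 + 3) - 10007 = -6 - 10007 = -10013)
(X + 33357)*(E(118) - 54*123) = (-10013 + 33357)*(-3*118 - 54*123) = 23344*(-354 - 6642) = 23344*(-6996) = -163314624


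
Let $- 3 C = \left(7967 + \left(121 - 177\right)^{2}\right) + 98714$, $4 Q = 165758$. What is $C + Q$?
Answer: $\frac{29003}{6} \approx 4833.8$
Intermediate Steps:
$Q = \frac{82879}{2}$ ($Q = \frac{1}{4} \cdot 165758 = \frac{82879}{2} \approx 41440.0$)
$C = - \frac{109817}{3}$ ($C = - \frac{\left(7967 + \left(121 - 177\right)^{2}\right) + 98714}{3} = - \frac{\left(7967 + \left(-56\right)^{2}\right) + 98714}{3} = - \frac{\left(7967 + 3136\right) + 98714}{3} = - \frac{11103 + 98714}{3} = \left(- \frac{1}{3}\right) 109817 = - \frac{109817}{3} \approx -36606.0$)
$C + Q = - \frac{109817}{3} + \frac{82879}{2} = \frac{29003}{6}$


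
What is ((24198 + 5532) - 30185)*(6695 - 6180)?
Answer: -234325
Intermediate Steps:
((24198 + 5532) - 30185)*(6695 - 6180) = (29730 - 30185)*515 = -455*515 = -234325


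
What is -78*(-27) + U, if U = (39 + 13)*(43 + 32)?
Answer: 6006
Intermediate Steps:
U = 3900 (U = 52*75 = 3900)
-78*(-27) + U = -78*(-27) + 3900 = 2106 + 3900 = 6006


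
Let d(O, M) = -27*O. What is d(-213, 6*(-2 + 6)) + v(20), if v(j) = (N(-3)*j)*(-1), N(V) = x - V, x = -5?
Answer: 5791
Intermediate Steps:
N(V) = -5 - V
v(j) = 2*j (v(j) = ((-5 - 1*(-3))*j)*(-1) = ((-5 + 3)*j)*(-1) = -2*j*(-1) = 2*j)
d(-213, 6*(-2 + 6)) + v(20) = -27*(-213) + 2*20 = 5751 + 40 = 5791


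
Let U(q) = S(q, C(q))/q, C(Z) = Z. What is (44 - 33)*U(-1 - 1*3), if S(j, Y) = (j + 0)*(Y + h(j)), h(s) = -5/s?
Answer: -121/4 ≈ -30.250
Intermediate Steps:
S(j, Y) = j*(Y - 5/j) (S(j, Y) = (j + 0)*(Y - 5/j) = j*(Y - 5/j))
U(q) = (-5 + q²)/q (U(q) = (-5 + q*q)/q = (-5 + q²)/q)
(44 - 33)*U(-1 - 1*3) = (44 - 33)*((-1 - 1*3) - 5/(-1 - 1*3)) = 11*((-1 - 3) - 5/(-1 - 3)) = 11*(-4 - 5/(-4)) = 11*(-4 - 5*(-¼)) = 11*(-4 + 5/4) = 11*(-11/4) = -121/4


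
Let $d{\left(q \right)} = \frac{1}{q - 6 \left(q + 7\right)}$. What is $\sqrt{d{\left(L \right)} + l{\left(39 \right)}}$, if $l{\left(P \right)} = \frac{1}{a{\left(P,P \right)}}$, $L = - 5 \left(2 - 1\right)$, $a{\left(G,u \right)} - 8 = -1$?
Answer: $\frac{\sqrt{1190}}{119} \approx 0.28989$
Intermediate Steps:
$a{\left(G,u \right)} = 7$ ($a{\left(G,u \right)} = 8 - 1 = 7$)
$L = -5$ ($L = \left(-5\right) 1 = -5$)
$d{\left(q \right)} = \frac{1}{-42 - 5 q}$ ($d{\left(q \right)} = \frac{1}{q - 6 \left(7 + q\right)} = \frac{1}{q - \left(42 + 6 q\right)} = \frac{1}{-42 - 5 q}$)
$l{\left(P \right)} = \frac{1}{7}$
$\sqrt{d{\left(L \right)} + l{\left(39 \right)}} = \sqrt{- \frac{1}{42 + 5 \left(-5\right)} + \frac{1}{7}} = \sqrt{- \frac{1}{42 - 25} + \frac{1}{7}} = \sqrt{- \frac{1}{17} + \frac{1}{7}} = \sqrt{\frac{10}{119}} = \frac{\sqrt{1190}}{119}$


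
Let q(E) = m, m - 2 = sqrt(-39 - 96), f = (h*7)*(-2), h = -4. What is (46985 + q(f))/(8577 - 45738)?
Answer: -46987/37161 - I*sqrt(15)/12387 ≈ -1.2644 - 0.00031267*I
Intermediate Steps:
f = 56 (f = -4*7*(-2) = -28*(-2) = 56)
m = 2 + 3*I*sqrt(15) (m = 2 + sqrt(-39 - 96) = 2 + sqrt(-135) = 2 + 3*I*sqrt(15) ≈ 2.0 + 11.619*I)
q(E) = 2 + 3*I*sqrt(15)
(46985 + q(f))/(8577 - 45738) = (46985 + (2 + 3*I*sqrt(15)))/(8577 - 45738) = (46987 + 3*I*sqrt(15))/(-37161) = (46987 + 3*I*sqrt(15))*(-1/37161) = -46987/37161 - I*sqrt(15)/12387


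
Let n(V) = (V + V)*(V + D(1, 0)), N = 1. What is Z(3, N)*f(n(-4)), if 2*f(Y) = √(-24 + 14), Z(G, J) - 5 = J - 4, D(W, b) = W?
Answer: I*√10 ≈ 3.1623*I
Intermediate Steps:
n(V) = 2*V*(1 + V) (n(V) = (V + V)*(V + 1) = (2*V)*(1 + V) = 2*V*(1 + V))
Z(G, J) = 1 + J (Z(G, J) = 5 + (J - 4) = 5 + (-4 + J) = 1 + J)
f(Y) = I*√10/2 (f(Y) = √(-24 + 14)/2 = √(-10)/2 = (I*√10)/2 = I*√10/2)
Z(3, N)*f(n(-4)) = (1 + 1)*(I*√10/2) = 2*(I*√10/2) = I*√10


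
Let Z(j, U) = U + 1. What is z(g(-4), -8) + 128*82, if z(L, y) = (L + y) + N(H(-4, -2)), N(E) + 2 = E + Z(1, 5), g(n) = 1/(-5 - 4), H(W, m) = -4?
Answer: 94391/9 ≈ 10488.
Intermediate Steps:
g(n) = -⅑ (g(n) = 1/(-9) = -⅑)
Z(j, U) = 1 + U
N(E) = 4 + E (N(E) = -2 + (E + (1 + 5)) = -2 + (E + 6) = -2 + (6 + E) = 4 + E)
z(L, y) = L + y (z(L, y) = (L + y) + (4 - 4) = (L + y) + 0 = L + y)
z(g(-4), -8) + 128*82 = (-⅑ - 8) + 128*82 = -73/9 + 10496 = 94391/9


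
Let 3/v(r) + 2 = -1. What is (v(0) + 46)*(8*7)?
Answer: 2520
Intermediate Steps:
v(r) = -1 (v(r) = 3/(-2 - 1) = 3/(-3) = 3*(-⅓) = -1)
(v(0) + 46)*(8*7) = (-1 + 46)*(8*7) = 45*56 = 2520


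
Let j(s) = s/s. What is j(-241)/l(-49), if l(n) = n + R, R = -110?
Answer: -1/159 ≈ -0.0062893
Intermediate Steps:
l(n) = -110 + n (l(n) = n - 110 = -110 + n)
j(s) = 1
j(-241)/l(-49) = 1/(-110 - 49) = 1/(-159) = 1*(-1/159) = -1/159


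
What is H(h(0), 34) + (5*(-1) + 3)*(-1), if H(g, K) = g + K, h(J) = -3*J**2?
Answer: 36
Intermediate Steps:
H(g, K) = K + g
H(h(0), 34) + (5*(-1) + 3)*(-1) = (34 - 3*0**2) + (5*(-1) + 3)*(-1) = (34 - 3*0) + (-5 + 3)*(-1) = (34 + 0) - 2*(-1) = 34 + 2 = 36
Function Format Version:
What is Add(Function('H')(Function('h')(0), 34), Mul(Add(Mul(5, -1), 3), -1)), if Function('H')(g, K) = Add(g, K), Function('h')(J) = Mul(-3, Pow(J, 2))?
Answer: 36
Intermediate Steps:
Function('H')(g, K) = Add(K, g)
Add(Function('H')(Function('h')(0), 34), Mul(Add(Mul(5, -1), 3), -1)) = Add(Add(34, Mul(-3, Pow(0, 2))), Mul(Add(Mul(5, -1), 3), -1)) = Add(Add(34, Mul(-3, 0)), Mul(Add(-5, 3), -1)) = Add(Add(34, 0), Mul(-2, -1)) = Add(34, 2) = 36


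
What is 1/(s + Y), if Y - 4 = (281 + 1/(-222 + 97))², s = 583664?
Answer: 15625/10353507876 ≈ 1.5092e-6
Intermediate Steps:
Y = 1233757876/15625 (Y = 4 + (281 + 1/(-222 + 97))² = 4 + (281 + 1/(-125))² = 4 + (281 - 1/125)² = 4 + (35124/125)² = 4 + 1233695376/15625 = 1233757876/15625 ≈ 78961.)
1/(s + Y) = 1/(583664 + 1233757876/15625) = 1/(10353507876/15625) = 15625/10353507876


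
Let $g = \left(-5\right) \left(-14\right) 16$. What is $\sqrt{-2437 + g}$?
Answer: $i \sqrt{1317} \approx 36.29 i$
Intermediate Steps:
$g = 1120$ ($g = 70 \cdot 16 = 1120$)
$\sqrt{-2437 + g} = \sqrt{-2437 + 1120} = \sqrt{-1317} = i \sqrt{1317}$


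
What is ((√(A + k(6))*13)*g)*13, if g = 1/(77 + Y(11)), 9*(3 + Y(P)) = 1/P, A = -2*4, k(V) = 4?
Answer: 33462*I/7327 ≈ 4.5669*I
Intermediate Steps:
A = -8
Y(P) = -3 + 1/(9*P)
g = 99/7327 (g = 1/(77 + (-3 + (⅑)/11)) = 1/(77 + (-3 + (⅑)*(1/11))) = 1/(77 + (-3 + 1/99)) = 1/(77 - 296/99) = 1/(7327/99) = 99/7327 ≈ 0.013512)
((√(A + k(6))*13)*g)*13 = ((√(-8 + 4)*13)*(99/7327))*13 = ((√(-4)*13)*(99/7327))*13 = (((2*I)*13)*(99/7327))*13 = ((26*I)*(99/7327))*13 = (2574*I/7327)*13 = 33462*I/7327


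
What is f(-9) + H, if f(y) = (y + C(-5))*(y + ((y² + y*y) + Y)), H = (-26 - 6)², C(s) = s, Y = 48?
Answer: -1790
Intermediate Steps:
H = 1024 (H = (-32)² = 1024)
f(y) = (-5 + y)*(48 + y + 2*y²) (f(y) = (y - 5)*(y + ((y² + y*y) + 48)) = (-5 + y)*(y + ((y² + y²) + 48)) = (-5 + y)*(y + (2*y² + 48)) = (-5 + y)*(y + (48 + 2*y²)) = (-5 + y)*(48 + y + 2*y²))
f(-9) + H = (-240 - 9*(-9)² + 2*(-9)³ + 43*(-9)) + 1024 = (-240 - 9*81 + 2*(-729) - 387) + 1024 = (-240 - 729 - 1458 - 387) + 1024 = -2814 + 1024 = -1790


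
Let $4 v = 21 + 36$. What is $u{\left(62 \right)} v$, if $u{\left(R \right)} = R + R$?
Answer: $1767$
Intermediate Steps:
$u{\left(R \right)} = 2 R$
$v = \frac{57}{4}$ ($v = \frac{21 + 36}{4} = \frac{1}{4} \cdot 57 = \frac{57}{4} \approx 14.25$)
$u{\left(62 \right)} v = 2 \cdot 62 \cdot \frac{57}{4} = 124 \cdot \frac{57}{4} = 1767$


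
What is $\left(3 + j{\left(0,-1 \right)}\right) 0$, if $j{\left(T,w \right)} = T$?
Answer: $0$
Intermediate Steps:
$\left(3 + j{\left(0,-1 \right)}\right) 0 = \left(3 + 0\right) 0 = 3 \cdot 0 = 0$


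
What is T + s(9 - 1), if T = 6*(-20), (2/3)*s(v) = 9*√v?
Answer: -120 + 27*√2 ≈ -81.816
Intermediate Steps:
s(v) = 27*√v/2 (s(v) = 3*(9*√v)/2 = 27*√v/2)
T = -120
T + s(9 - 1) = -120 + 27*√(9 - 1)/2 = -120 + 27*√8/2 = -120 + 27*(2*√2)/2 = -120 + 27*√2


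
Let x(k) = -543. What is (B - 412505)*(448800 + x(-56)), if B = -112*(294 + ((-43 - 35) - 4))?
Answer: -195551667993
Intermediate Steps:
B = -23744 (B = -112*(294 + (-78 - 4)) = -112*(294 - 82) = -112*212 = -23744)
(B - 412505)*(448800 + x(-56)) = (-23744 - 412505)*(448800 - 543) = -436249*448257 = -195551667993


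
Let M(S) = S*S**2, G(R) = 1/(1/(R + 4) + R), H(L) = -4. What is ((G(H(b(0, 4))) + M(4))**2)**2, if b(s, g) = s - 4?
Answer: 16777216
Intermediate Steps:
b(s, g) = -4 + s
G(R) = 1/(R + 1/(4 + R)) (G(R) = 1/(1/(4 + R) + R) = 1/(R + 1/(4 + R)))
M(S) = S**3
((G(H(b(0, 4))) + M(4))**2)**2 = (((4 - 4)/(1 + (-4)**2 + 4*(-4)) + 4**3)**2)**2 = ((0/(1 + 16 - 16) + 64)**2)**2 = ((0/1 + 64)**2)**2 = ((1*0 + 64)**2)**2 = ((0 + 64)**2)**2 = (64**2)**2 = 4096**2 = 16777216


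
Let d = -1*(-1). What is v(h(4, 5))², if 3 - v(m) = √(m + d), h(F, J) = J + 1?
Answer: (3 - √7)² ≈ 0.12549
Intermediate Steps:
h(F, J) = 1 + J
d = 1
v(m) = 3 - √(1 + m) (v(m) = 3 - √(m + 1) = 3 - √(1 + m))
v(h(4, 5))² = (3 - √(1 + (1 + 5)))² = (3 - √(1 + 6))² = (3 - √7)²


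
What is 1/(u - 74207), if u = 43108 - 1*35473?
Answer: -1/66572 ≈ -1.5021e-5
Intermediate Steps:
u = 7635 (u = 43108 - 35473 = 7635)
1/(u - 74207) = 1/(7635 - 74207) = 1/(-66572) = -1/66572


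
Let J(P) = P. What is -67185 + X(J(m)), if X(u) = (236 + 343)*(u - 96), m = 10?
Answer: -116979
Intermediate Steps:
X(u) = -55584 + 579*u (X(u) = 579*(-96 + u) = -55584 + 579*u)
-67185 + X(J(m)) = -67185 + (-55584 + 579*10) = -67185 + (-55584 + 5790) = -67185 - 49794 = -116979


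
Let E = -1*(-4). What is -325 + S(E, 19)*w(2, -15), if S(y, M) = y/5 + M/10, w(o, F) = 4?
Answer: -1571/5 ≈ -314.20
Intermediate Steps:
E = 4
S(y, M) = y/5 + M/10 (S(y, M) = y*(⅕) + M*(⅒) = y/5 + M/10)
-325 + S(E, 19)*w(2, -15) = -325 + ((⅕)*4 + (⅒)*19)*4 = -325 + (⅘ + 19/10)*4 = -325 + (27/10)*4 = -325 + 54/5 = -1571/5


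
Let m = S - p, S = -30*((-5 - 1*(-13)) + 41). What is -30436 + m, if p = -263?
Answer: -31643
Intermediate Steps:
S = -1470 (S = -30*((-5 + 13) + 41) = -30*(8 + 41) = -30*49 = -1470)
m = -1207 (m = -1470 - 1*(-263) = -1470 + 263 = -1207)
-30436 + m = -30436 - 1207 = -31643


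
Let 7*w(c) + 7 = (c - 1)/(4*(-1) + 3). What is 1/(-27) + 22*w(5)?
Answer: -6541/189 ≈ -34.608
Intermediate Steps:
w(c) = -6/7 - c/7 (w(c) = -1 + ((c - 1)/(4*(-1) + 3))/7 = -1 + ((-1 + c)/(-4 + 3))/7 = -1 + ((-1 + c)/(-1))/7 = -1 + ((-1 + c)*(-1))/7 = -1 + (1 - c)/7 = -1 + (1/7 - c/7) = -6/7 - c/7)
1/(-27) + 22*w(5) = 1/(-27) + 22*(-6/7 - 1/7*5) = -1/27 + 22*(-6/7 - 5/7) = -1/27 + 22*(-11/7) = -1/27 - 242/7 = -6541/189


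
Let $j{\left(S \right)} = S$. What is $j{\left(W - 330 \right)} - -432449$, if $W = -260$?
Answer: $431859$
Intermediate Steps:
$j{\left(W - 330 \right)} - -432449 = \left(-260 - 330\right) - -432449 = -590 + 432449 = 431859$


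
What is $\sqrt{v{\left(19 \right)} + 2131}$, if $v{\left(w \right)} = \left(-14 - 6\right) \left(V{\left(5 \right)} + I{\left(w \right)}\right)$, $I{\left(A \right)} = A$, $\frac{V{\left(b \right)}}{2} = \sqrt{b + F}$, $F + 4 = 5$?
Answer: $\sqrt{1751 - 40 \sqrt{6}} \approx 40.657$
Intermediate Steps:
$F = 1$ ($F = -4 + 5 = 1$)
$V{\left(b \right)} = 2 \sqrt{1 + b}$ ($V{\left(b \right)} = 2 \sqrt{b + 1} = 2 \sqrt{1 + b}$)
$v{\left(w \right)} = - 40 \sqrt{6} - 20 w$ ($v{\left(w \right)} = \left(-14 - 6\right) \left(2 \sqrt{1 + 5} + w\right) = - 20 \left(2 \sqrt{6} + w\right) = - 20 \left(w + 2 \sqrt{6}\right) = - 40 \sqrt{6} - 20 w$)
$\sqrt{v{\left(19 \right)} + 2131} = \sqrt{\left(- 40 \sqrt{6} - 380\right) + 2131} = \sqrt{\left(-380 - 40 \sqrt{6}\right) + 2131} = \sqrt{1751 - 40 \sqrt{6}}$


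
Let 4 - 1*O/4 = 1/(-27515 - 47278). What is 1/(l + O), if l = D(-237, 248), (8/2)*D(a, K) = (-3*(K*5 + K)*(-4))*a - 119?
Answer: -299172/316518516095 ≈ -9.4520e-7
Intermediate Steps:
O = 1196692/74793 (O = 16 - 4/(-27515 - 47278) = 16 - 4/(-74793) = 16 - 4*(-1/74793) = 16 + 4/74793 = 1196692/74793 ≈ 16.000)
D(a, K) = -119/4 + 18*K*a (D(a, K) = ((-3*(K*5 + K)*(-4))*a - 119)/4 = ((-3*(5*K + K)*(-4))*a - 119)/4 = ((-18*K*(-4))*a - 119)/4 = ((72*K)*a - 119)/4 = (72*K*a - 119)/4 = (-119 + 72*K*a)/4 = -119/4 + 18*K*a)
l = -4231991/4 (l = -119/4 + 18*248*(-237) = -119/4 - 1057968 = -4231991/4 ≈ -1.0580e+6)
1/(l + O) = 1/(-4231991/4 + 1196692/74793) = 1/(-316518516095/299172) = -299172/316518516095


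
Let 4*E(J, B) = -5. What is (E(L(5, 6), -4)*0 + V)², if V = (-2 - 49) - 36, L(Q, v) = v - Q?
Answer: 7569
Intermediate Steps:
E(J, B) = -5/4 (E(J, B) = (¼)*(-5) = -5/4)
V = -87 (V = -51 - 36 = -87)
(E(L(5, 6), -4)*0 + V)² = (-5/4*0 - 87)² = (0 - 87)² = (-87)² = 7569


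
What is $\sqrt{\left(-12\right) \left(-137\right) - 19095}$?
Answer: $3 i \sqrt{1939} \approx 132.1 i$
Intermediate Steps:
$\sqrt{\left(-12\right) \left(-137\right) - 19095} = \sqrt{1644 - 19095} = \sqrt{-17451} = 3 i \sqrt{1939}$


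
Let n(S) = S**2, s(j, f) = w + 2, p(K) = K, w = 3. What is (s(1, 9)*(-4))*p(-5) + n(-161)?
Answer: 26021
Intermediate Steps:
s(j, f) = 5 (s(j, f) = 3 + 2 = 5)
(s(1, 9)*(-4))*p(-5) + n(-161) = (5*(-4))*(-5) + (-161)**2 = -20*(-5) + 25921 = 100 + 25921 = 26021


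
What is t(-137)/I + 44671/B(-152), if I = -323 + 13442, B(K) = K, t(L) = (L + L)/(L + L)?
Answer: -586038697/1994088 ≈ -293.89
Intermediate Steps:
t(L) = 1 (t(L) = (2*L)/((2*L)) = (2*L)*(1/(2*L)) = 1)
I = 13119
t(-137)/I + 44671/B(-152) = 1/13119 + 44671/(-152) = 1*(1/13119) + 44671*(-1/152) = 1/13119 - 44671/152 = -586038697/1994088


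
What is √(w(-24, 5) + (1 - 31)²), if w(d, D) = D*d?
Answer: 2*√195 ≈ 27.928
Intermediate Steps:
√(w(-24, 5) + (1 - 31)²) = √(5*(-24) + (1 - 31)²) = √(-120 + (-30)²) = √(-120 + 900) = √780 = 2*√195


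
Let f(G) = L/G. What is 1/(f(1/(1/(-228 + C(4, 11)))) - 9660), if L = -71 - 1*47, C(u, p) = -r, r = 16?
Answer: -122/1178461 ≈ -0.00010352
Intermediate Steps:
C(u, p) = -16 (C(u, p) = -1*16 = -16)
L = -118 (L = -71 - 47 = -118)
f(G) = -118/G
1/(f(1/(1/(-228 + C(4, 11)))) - 9660) = 1/(-118/(-228 - 16) - 9660) = 1/(-118/(-244) - 9660) = 1/(-118*(-1/244) - 9660) = 1/(59/122 - 9660) = 1/(-1178461/122) = -122/1178461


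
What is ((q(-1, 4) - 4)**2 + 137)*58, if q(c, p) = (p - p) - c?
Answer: 8468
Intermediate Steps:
q(c, p) = -c (q(c, p) = 0 - c = -c)
((q(-1, 4) - 4)**2 + 137)*58 = ((-1*(-1) - 4)**2 + 137)*58 = ((1 - 4)**2 + 137)*58 = ((-3)**2 + 137)*58 = (9 + 137)*58 = 146*58 = 8468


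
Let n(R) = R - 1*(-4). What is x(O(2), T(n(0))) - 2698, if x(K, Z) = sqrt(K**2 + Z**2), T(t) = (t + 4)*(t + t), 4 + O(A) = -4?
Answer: -2698 + 8*sqrt(65) ≈ -2633.5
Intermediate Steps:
n(R) = 4 + R (n(R) = R + 4 = 4 + R)
O(A) = -8 (O(A) = -4 - 4 = -8)
T(t) = 2*t*(4 + t) (T(t) = (4 + t)*(2*t) = 2*t*(4 + t))
x(O(2), T(n(0))) - 2698 = sqrt((-8)**2 + (2*(4 + 0)*(4 + (4 + 0)))**2) - 2698 = sqrt(64 + (2*4*(4 + 4))**2) - 2698 = sqrt(64 + (2*4*8)**2) - 2698 = sqrt(64 + 64**2) - 2698 = sqrt(64 + 4096) - 2698 = sqrt(4160) - 2698 = 8*sqrt(65) - 2698 = -2698 + 8*sqrt(65)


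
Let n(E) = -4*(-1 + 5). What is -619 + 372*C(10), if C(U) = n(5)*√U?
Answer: -619 - 5952*√10 ≈ -19441.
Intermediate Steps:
n(E) = -16 (n(E) = -4*4 = -16)
C(U) = -16*√U
-619 + 372*C(10) = -619 + 372*(-16*√10) = -619 - 5952*√10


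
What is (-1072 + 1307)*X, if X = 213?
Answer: 50055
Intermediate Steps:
(-1072 + 1307)*X = (-1072 + 1307)*213 = 235*213 = 50055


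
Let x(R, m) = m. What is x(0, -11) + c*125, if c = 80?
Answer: 9989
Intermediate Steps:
x(0, -11) + c*125 = -11 + 80*125 = -11 + 10000 = 9989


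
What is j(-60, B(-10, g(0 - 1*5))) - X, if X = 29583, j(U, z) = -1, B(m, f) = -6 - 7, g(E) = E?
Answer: -29584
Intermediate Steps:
B(m, f) = -13
j(-60, B(-10, g(0 - 1*5))) - X = -1 - 1*29583 = -1 - 29583 = -29584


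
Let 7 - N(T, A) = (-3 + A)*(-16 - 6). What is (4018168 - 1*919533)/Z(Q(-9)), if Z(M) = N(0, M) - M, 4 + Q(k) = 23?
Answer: 619727/68 ≈ 9113.6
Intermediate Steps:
N(T, A) = -59 + 22*A (N(T, A) = 7 - (-3 + A)*(-16 - 6) = 7 - (-3 + A)*(-22) = 7 - (66 - 22*A) = 7 + (-66 + 22*A) = -59 + 22*A)
Q(k) = 19 (Q(k) = -4 + 23 = 19)
Z(M) = -59 + 21*M (Z(M) = (-59 + 22*M) - M = -59 + 21*M)
(4018168 - 1*919533)/Z(Q(-9)) = (4018168 - 1*919533)/(-59 + 21*19) = (4018168 - 919533)/(-59 + 399) = 3098635/340 = 3098635*(1/340) = 619727/68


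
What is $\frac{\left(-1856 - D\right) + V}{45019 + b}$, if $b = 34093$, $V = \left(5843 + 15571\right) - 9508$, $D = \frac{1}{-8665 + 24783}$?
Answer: $\frac{161985899}{1275127216} \approx 0.12704$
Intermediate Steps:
$D = \frac{1}{16118} \approx 6.2042 \cdot 10^{-5}$
$V = 11906$ ($V = 21414 - 9508 = 11906$)
$\frac{\left(-1856 - D\right) + V}{45019 + b} = \frac{\left(-1856 - \frac{1}{16118}\right) + 11906}{45019 + 34093} = \frac{\left(-1856 - \frac{1}{16118}\right) + 11906}{79112} = \left(- \frac{29915009}{16118} + 11906\right) \frac{1}{79112} = \frac{161985899}{16118} \cdot \frac{1}{79112} = \frac{161985899}{1275127216}$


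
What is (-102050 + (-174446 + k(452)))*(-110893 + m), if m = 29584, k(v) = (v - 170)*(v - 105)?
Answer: 14525202378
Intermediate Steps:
k(v) = (-170 + v)*(-105 + v)
(-102050 + (-174446 + k(452)))*(-110893 + m) = (-102050 + (-174446 + (17850 + 452² - 275*452)))*(-110893 + 29584) = (-102050 + (-174446 + (17850 + 204304 - 124300)))*(-81309) = (-102050 + (-174446 + 97854))*(-81309) = (-102050 - 76592)*(-81309) = -178642*(-81309) = 14525202378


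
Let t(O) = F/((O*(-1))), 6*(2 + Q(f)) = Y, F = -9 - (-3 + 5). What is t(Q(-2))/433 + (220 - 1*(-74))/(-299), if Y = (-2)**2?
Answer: -519075/517868 ≈ -1.0023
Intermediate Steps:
F = -11 (F = -9 - 1*2 = -9 - 2 = -11)
Y = 4
Q(f) = -4/3 (Q(f) = -2 + (1/6)*4 = -2 + 2/3 = -4/3)
t(O) = 11/O (t(O) = -11*(-1/O) = -(-11)/O = 11/O)
t(Q(-2))/433 + (220 - 1*(-74))/(-299) = (11/(-4/3))/433 + (220 - 1*(-74))/(-299) = (11*(-3/4))*(1/433) + (220 + 74)*(-1/299) = -33/4*1/433 + 294*(-1/299) = -33/1732 - 294/299 = -519075/517868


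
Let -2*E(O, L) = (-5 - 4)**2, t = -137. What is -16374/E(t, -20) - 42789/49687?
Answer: 541227989/1341549 ≈ 403.44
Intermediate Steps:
E(O, L) = -81/2 (E(O, L) = -(-5 - 4)**2/2 = -1/2*(-9)**2 = -1/2*81 = -81/2)
-16374/E(t, -20) - 42789/49687 = -16374/(-81/2) - 42789/49687 = -16374*(-2/81) - 42789*1/49687 = 10916/27 - 42789/49687 = 541227989/1341549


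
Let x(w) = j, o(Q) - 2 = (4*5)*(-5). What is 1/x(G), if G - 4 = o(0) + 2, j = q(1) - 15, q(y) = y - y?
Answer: -1/15 ≈ -0.066667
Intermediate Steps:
q(y) = 0
o(Q) = -98 (o(Q) = 2 + (4*5)*(-5) = 2 + 20*(-5) = 2 - 100 = -98)
j = -15 (j = 0 - 15 = -15)
G = -92 (G = 4 + (-98 + 2) = 4 - 96 = -92)
x(w) = -15
1/x(G) = 1/(-15) = -1/15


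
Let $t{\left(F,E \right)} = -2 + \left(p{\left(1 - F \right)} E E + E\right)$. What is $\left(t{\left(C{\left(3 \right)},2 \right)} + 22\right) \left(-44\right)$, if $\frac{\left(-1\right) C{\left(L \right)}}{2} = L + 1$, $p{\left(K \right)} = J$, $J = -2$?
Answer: $-616$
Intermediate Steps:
$p{\left(K \right)} = -2$
$C{\left(L \right)} = -2 - 2 L$ ($C{\left(L \right)} = - 2 \left(L + 1\right) = - 2 \left(1 + L\right) = -2 - 2 L$)
$t{\left(F,E \right)} = -2 + E - 2 E^{2}$ ($t{\left(F,E \right)} = -2 + \left(- 2 E E + E\right) = -2 - \left(- E + 2 E^{2}\right) = -2 + E - 2 E^{2}$)
$\left(t{\left(C{\left(3 \right)},2 \right)} + 22\right) \left(-44\right) = \left(\left(-2 + 2 - 2 \cdot 2^{2}\right) + 22\right) \left(-44\right) = \left(\left(-2 + 2 - 8\right) + 22\right) \left(-44\right) = \left(-8 + 22\right) \left(-44\right) = 14 \left(-44\right) = -616$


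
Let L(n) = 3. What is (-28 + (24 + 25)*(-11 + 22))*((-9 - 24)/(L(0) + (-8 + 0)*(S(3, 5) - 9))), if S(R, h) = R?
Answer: -5621/17 ≈ -330.65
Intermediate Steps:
(-28 + (24 + 25)*(-11 + 22))*((-9 - 24)/(L(0) + (-8 + 0)*(S(3, 5) - 9))) = (-28 + (24 + 25)*(-11 + 22))*((-9 - 24)/(3 + (-8 + 0)*(3 - 9))) = (-28 + 49*11)*(-33/(3 - 8*(-6))) = (-28 + 539)*(-33/(3 + 48)) = 511*(-33/51) = 511*(-33*1/51) = 511*(-11/17) = -5621/17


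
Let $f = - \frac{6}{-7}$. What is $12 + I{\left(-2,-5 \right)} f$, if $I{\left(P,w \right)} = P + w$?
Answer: $6$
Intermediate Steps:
$f = \frac{6}{7}$ ($f = \left(-6\right) \left(- \frac{1}{7}\right) = \frac{6}{7} \approx 0.85714$)
$12 + I{\left(-2,-5 \right)} f = 12 + \left(-2 - 5\right) \frac{6}{7} = 12 - 6 = 6$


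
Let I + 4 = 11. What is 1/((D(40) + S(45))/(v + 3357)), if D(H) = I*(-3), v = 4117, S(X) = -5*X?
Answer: -3737/123 ≈ -30.382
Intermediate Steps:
I = 7 (I = -4 + 11 = 7)
D(H) = -21 (D(H) = 7*(-3) = -21)
1/((D(40) + S(45))/(v + 3357)) = 1/((-21 - 5*45)/(4117 + 3357)) = 1/((-21 - 225)/7474) = 1/(-246*1/7474) = 1/(-123/3737) = -3737/123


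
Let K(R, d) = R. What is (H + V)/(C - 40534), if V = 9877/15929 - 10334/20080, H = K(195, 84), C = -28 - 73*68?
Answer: -1835450361/428284934480 ≈ -0.0042856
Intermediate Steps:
C = -4992 (C = -28 - 4964 = -4992)
H = 195
V = 991761/9407480 (V = 9877*(1/15929) - 10334*1/20080 = 581/937 - 5167/10040 = 991761/9407480 ≈ 0.10542)
(H + V)/(C - 40534) = (195 + 991761/9407480)/(-4992 - 40534) = (1835450361/9407480)/(-45526) = (1835450361/9407480)*(-1/45526) = -1835450361/428284934480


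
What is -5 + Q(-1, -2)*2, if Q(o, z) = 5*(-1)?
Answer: -15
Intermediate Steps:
Q(o, z) = -5
-5 + Q(-1, -2)*2 = -5 - 5*2 = -5 - 10 = -15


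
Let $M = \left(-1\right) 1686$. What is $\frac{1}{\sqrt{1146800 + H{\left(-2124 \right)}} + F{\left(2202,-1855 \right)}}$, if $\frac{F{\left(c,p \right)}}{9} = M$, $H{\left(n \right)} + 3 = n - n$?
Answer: $- \frac{15174}{229103479} - \frac{\sqrt{1146797}}{229103479} \approx -7.0906 \cdot 10^{-5}$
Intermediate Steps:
$H{\left(n \right)} = -3$ ($H{\left(n \right)} = -3 + \left(n - n\right) = -3 + 0 = -3$)
$M = -1686$
$F{\left(c,p \right)} = -15174$ ($F{\left(c,p \right)} = 9 \left(-1686\right) = -15174$)
$\frac{1}{\sqrt{1146800 + H{\left(-2124 \right)}} + F{\left(2202,-1855 \right)}} = \frac{1}{\sqrt{1146800 - 3} - 15174} = \frac{1}{\sqrt{1146797} - 15174} = \frac{1}{-15174 + \sqrt{1146797}}$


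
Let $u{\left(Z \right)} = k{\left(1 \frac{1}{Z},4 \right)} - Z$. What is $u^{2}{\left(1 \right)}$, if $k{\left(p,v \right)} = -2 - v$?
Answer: $49$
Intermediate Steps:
$u{\left(Z \right)} = -6 - Z$ ($u{\left(Z \right)} = \left(-2 - 4\right) - Z = -6 - Z$)
$u^{2}{\left(1 \right)} = \left(-6 - 1\right)^{2} = \left(-7\right)^{2} = 49$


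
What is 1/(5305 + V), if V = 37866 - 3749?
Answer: 1/39422 ≈ 2.5367e-5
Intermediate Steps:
V = 34117
1/(5305 + V) = 1/(5305 + 34117) = 1/39422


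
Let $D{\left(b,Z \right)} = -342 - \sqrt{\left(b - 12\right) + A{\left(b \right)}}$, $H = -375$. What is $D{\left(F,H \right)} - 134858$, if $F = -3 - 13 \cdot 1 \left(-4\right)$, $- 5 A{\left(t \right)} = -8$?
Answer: $-135200 - \frac{\sqrt{965}}{5} \approx -1.3521 \cdot 10^{5}$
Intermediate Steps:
$A{\left(t \right)} = \frac{8}{5}$ ($A{\left(t \right)} = \left(- \frac{1}{5}\right) \left(-8\right) = \frac{8}{5}$)
$F = 49$ ($F = -3 - -52 = -3 + 52 = 49$)
$D{\left(b,Z \right)} = -342 - \sqrt{- \frac{52}{5} + b}$ ($D{\left(b,Z \right)} = -342 - \sqrt{\left(b - 12\right) + \frac{8}{5}} = -342 - \sqrt{\left(-12 + b\right) + \frac{8}{5}} = -342 - \sqrt{- \frac{52}{5} + b}$)
$D{\left(F,H \right)} - 134858 = \left(-342 - \frac{\sqrt{-260 + 25 \cdot 49}}{5}\right) - 134858 = \left(-342 - \frac{\sqrt{-260 + 1225}}{5}\right) - 134858 = \left(-342 - \frac{\sqrt{965}}{5}\right) - 134858 = -135200 - \frac{\sqrt{965}}{5}$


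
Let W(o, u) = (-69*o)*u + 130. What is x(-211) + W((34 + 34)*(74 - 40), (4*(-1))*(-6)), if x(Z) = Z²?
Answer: -3784021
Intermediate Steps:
W(o, u) = 130 - 69*o*u (W(o, u) = -69*o*u + 130 = 130 - 69*o*u)
x(-211) + W((34 + 34)*(74 - 40), (4*(-1))*(-6)) = (-211)² + (130 - 69*(34 + 34)*(74 - 40)*(4*(-1))*(-6)) = 44521 + (130 - 69*68*34*(-4*(-6))) = 44521 + (130 - 69*2312*24) = 44521 + (130 - 3828672) = 44521 - 3828542 = -3784021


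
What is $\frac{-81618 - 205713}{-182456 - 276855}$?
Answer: $\frac{287331}{459311} \approx 0.62557$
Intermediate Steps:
$\frac{-81618 - 205713}{-182456 - 276855} = - \frac{287331}{-459311} = \left(-287331\right) \left(- \frac{1}{459311}\right) = \frac{287331}{459311}$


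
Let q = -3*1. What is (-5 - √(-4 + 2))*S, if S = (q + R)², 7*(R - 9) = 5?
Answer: -11045/49 - 2209*I*√2/49 ≈ -225.41 - 63.755*I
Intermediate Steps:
R = 68/7 (R = 9 + (⅐)*5 = 9 + 5/7 = 68/7 ≈ 9.7143)
q = -3
S = 2209/49 (S = (-3 + 68/7)² = (47/7)² = 2209/49 ≈ 45.082)
(-5 - √(-4 + 2))*S = (-5 - √(-4 + 2))*(2209/49) = (-5 - √(-2))*(2209/49) = (-5 - I*√2)*(2209/49) = -11045/49 - 2209*I*√2/49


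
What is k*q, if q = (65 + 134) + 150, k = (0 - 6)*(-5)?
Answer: 10470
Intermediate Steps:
k = 30 (k = -6*(-5) = 30)
q = 349 (q = 199 + 150 = 349)
k*q = 30*349 = 10470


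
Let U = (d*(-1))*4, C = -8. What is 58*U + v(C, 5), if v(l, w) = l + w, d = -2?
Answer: 461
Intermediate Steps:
U = 8 (U = -2*(-1)*4 = 2*4 = 8)
58*U + v(C, 5) = 58*8 + (-8 + 5) = 464 - 3 = 461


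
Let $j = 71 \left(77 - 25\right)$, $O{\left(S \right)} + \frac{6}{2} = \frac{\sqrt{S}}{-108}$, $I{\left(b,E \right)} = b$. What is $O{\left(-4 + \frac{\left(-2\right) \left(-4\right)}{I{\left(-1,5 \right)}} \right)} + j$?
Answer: $3689 - \frac{i \sqrt{3}}{54} \approx 3689.0 - 0.032075 i$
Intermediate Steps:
$O{\left(S \right)} = -3 - \frac{\sqrt{S}}{108}$ ($O{\left(S \right)} = -3 + \frac{\sqrt{S}}{-108} = -3 - \frac{\sqrt{S}}{108}$)
$j = 3692$ ($j = 71 \cdot 52 = 3692$)
$O{\left(-4 + \frac{\left(-2\right) \left(-4\right)}{I{\left(-1,5 \right)}} \right)} + j = \left(-3 - \frac{\sqrt{-4 + \frac{\left(-2\right) \left(-4\right)}{-1}}}{108}\right) + 3692 = \left(-3 - \frac{\sqrt{-4 - 8}}{108}\right) + 3692 = \left(-3 - \frac{\sqrt{-12}}{108}\right) + 3692 = \left(-3 - \frac{2 i \sqrt{3}}{108}\right) + 3692 = \left(-3 - \frac{i \sqrt{3}}{54}\right) + 3692 = 3689 - \frac{i \sqrt{3}}{54}$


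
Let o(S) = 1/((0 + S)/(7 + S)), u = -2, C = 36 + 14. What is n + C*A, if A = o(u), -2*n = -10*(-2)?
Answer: -135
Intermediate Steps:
n = -10 (n = -(-5)*(-2) = -½*20 = -10)
C = 50
o(S) = (7 + S)/S (o(S) = 1/(S/(7 + S)) = (7 + S)/S)
A = -5/2 (A = (7 - 2)/(-2) = -½*5 = -5/2 ≈ -2.5000)
n + C*A = -10 + 50*(-5/2) = -10 - 125 = -135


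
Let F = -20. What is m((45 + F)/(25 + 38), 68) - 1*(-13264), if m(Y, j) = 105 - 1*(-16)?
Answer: 13385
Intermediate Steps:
m(Y, j) = 121 (m(Y, j) = 105 + 16 = 121)
m((45 + F)/(25 + 38), 68) - 1*(-13264) = 121 - 1*(-13264) = 121 + 13264 = 13385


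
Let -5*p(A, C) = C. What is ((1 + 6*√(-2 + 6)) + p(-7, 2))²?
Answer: 3969/25 ≈ 158.76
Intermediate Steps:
p(A, C) = -C/5
((1 + 6*√(-2 + 6)) + p(-7, 2))² = ((1 + 6*√(-2 + 6)) - ⅕*2)² = ((1 + 6*√4) - ⅖)² = ((1 + 6*2) - ⅖)² = ((1 + 12) - ⅖)² = (13 - ⅖)² = (63/5)² = 3969/25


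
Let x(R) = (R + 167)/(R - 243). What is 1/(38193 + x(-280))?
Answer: 523/19975052 ≈ 2.6183e-5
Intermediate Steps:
x(R) = (167 + R)/(-243 + R)
1/(38193 + x(-280)) = 1/(38193 + (167 - 280)/(-243 - 280)) = 1/(38193 - 113/(-523)) = 1/(38193 - 1/523*(-113)) = 1/(38193 + 113/523) = 1/(19975052/523) = 523/19975052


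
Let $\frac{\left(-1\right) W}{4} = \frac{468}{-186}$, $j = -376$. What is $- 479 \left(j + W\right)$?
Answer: $\frac{5433776}{31} \approx 1.7528 \cdot 10^{5}$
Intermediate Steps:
$W = \frac{312}{31}$ ($W = - 4 \frac{468}{-186} = - 4 \cdot 468 \left(- \frac{1}{186}\right) = \left(-4\right) \left(- \frac{78}{31}\right) = \frac{312}{31} \approx 10.065$)
$- 479 \left(j + W\right) = - 479 \left(-376 + \frac{312}{31}\right) = \left(-479\right) \left(- \frac{11344}{31}\right) = \frac{5433776}{31}$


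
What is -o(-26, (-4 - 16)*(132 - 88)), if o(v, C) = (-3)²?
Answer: -9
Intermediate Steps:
o(v, C) = 9
-o(-26, (-4 - 16)*(132 - 88)) = -1*9 = -9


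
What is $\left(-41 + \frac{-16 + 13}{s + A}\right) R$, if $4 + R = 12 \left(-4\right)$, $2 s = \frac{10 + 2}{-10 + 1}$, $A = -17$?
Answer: $\frac{112528}{53} \approx 2123.2$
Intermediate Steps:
$s = - \frac{2}{3}$ ($s = \frac{\left(10 + 2\right) \frac{1}{-10 + 1}}{2} = \frac{12 \frac{1}{-9}}{2} = \frac{12 \left(- \frac{1}{9}\right)}{2} = \frac{1}{2} \left(- \frac{4}{3}\right) = - \frac{2}{3} \approx -0.66667$)
$R = -52$ ($R = -4 + 12 \left(-4\right) = -4 - 48 = -52$)
$\left(-41 + \frac{-16 + 13}{s + A}\right) R = \left(-41 + \frac{-16 + 13}{- \frac{2}{3} - 17}\right) \left(-52\right) = \left(-41 - \frac{3}{- \frac{53}{3}}\right) \left(-52\right) = \left(-41 - - \frac{9}{53}\right) \left(-52\right) = \left(-41 + \frac{9}{53}\right) \left(-52\right) = \left(- \frac{2164}{53}\right) \left(-52\right) = \frac{112528}{53}$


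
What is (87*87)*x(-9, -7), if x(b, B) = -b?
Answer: 68121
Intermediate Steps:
(87*87)*x(-9, -7) = (87*87)*(-1*(-9)) = 7569*9 = 68121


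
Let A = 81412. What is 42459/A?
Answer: 42459/81412 ≈ 0.52153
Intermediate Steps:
42459/A = 42459/81412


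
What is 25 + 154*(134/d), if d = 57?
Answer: 22061/57 ≈ 387.04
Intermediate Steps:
25 + 154*(134/d) = 25 + 154*(134/57) = 25 + 20636/57 = 22061/57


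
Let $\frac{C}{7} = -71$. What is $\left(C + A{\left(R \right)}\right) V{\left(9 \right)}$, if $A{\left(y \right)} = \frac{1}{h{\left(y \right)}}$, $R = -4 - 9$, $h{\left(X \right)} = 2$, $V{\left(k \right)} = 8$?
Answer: $-3972$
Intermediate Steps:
$C = -497$ ($C = 7 \left(-71\right) = -497$)
$R = -13$
$A{\left(y \right)} = \frac{1}{2}$
$\left(C + A{\left(R \right)}\right) V{\left(9 \right)} = \left(-497 + \frac{1}{2}\right) 8 = \left(- \frac{993}{2}\right) 8 = -3972$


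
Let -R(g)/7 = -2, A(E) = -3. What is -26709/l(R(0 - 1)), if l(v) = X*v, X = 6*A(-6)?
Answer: 8903/84 ≈ 105.99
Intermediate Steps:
R(g) = 14 (R(g) = -7*(-2) = 14)
X = -18 (X = 6*(-3) = -18)
l(v) = -18*v
-26709/l(R(0 - 1)) = -26709/((-18*14)) = -26709/(-252) = -26709*(-1/252) = 8903/84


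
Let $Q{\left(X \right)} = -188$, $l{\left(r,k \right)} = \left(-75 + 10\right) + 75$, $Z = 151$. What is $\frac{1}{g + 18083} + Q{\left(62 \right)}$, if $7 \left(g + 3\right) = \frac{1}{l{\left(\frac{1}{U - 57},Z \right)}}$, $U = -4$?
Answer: $- \frac{237932918}{1265601} \approx -188.0$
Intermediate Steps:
$l{\left(r,k \right)} = 10$ ($l{\left(r,k \right)} = -65 + 75 = 10$)
$g = - \frac{209}{70}$ ($g = -3 + \frac{1}{7 \cdot 10} = -3 + \frac{1}{7} \cdot \frac{1}{10} = -3 + \frac{1}{70} = - \frac{209}{70} \approx -2.9857$)
$\frac{1}{g + 18083} + Q{\left(62 \right)} = \frac{1}{- \frac{209}{70} + 18083} - 188 = \frac{1}{\frac{1265601}{70}} - 188 = \frac{70}{1265601} - 188 = - \frac{237932918}{1265601}$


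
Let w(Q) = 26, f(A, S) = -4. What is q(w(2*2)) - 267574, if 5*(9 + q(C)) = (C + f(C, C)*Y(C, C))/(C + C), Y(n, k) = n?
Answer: -2675833/10 ≈ -2.6758e+5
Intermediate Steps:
q(C) = -93/10 (q(C) = -9 + ((C - 4*C)/(C + C))/5 = -9 + ((-3*C)/((2*C)))/5 = -9 + ((-3*C)*(1/(2*C)))/5 = -9 + (⅕)*(-3/2) = -9 - 3/10 = -93/10)
q(w(2*2)) - 267574 = -93/10 - 267574 = -2675833/10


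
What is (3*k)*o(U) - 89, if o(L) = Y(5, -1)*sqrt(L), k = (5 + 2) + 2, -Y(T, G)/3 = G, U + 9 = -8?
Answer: -89 + 81*I*sqrt(17) ≈ -89.0 + 333.97*I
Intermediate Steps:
U = -17 (U = -9 - 8 = -17)
Y(T, G) = -3*G
k = 9 (k = 7 + 2 = 9)
o(L) = 3*sqrt(L) (o(L) = (-3*(-1))*sqrt(L) = 3*sqrt(L))
(3*k)*o(U) - 89 = (3*9)*(3*sqrt(-17)) - 89 = 27*(3*(I*sqrt(17))) - 89 = 27*(3*I*sqrt(17)) - 89 = 81*I*sqrt(17) - 89 = -89 + 81*I*sqrt(17)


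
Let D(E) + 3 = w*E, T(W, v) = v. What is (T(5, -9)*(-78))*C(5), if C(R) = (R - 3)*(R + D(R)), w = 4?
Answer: 30888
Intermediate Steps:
D(E) = -3 + 4*E
C(R) = (-3 + R)*(-3 + 5*R) (C(R) = (R - 3)*(R + (-3 + 4*R)) = (-3 + R)*(-3 + 5*R))
(T(5, -9)*(-78))*C(5) = (-9*(-78))*(9 - 18*5 + 5*5²) = 702*(9 - 90 + 5*25) = 702*(9 - 90 + 125) = 702*44 = 30888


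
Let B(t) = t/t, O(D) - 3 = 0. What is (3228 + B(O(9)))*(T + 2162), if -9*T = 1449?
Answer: 6461229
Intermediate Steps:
T = -161 (T = -⅑*1449 = -161)
O(D) = 3 (O(D) = 3 + 0 = 3)
B(t) = 1
(3228 + B(O(9)))*(T + 2162) = (3228 + 1)*(-161 + 2162) = 3229*2001 = 6461229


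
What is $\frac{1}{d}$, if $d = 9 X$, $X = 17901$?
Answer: $\frac{1}{161109} \approx 6.207 \cdot 10^{-6}$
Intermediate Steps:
$d = 161109$ ($d = 9 \cdot 17901 = 161109$)
$\frac{1}{d} = \frac{1}{161109}$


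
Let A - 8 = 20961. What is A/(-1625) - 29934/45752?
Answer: -38769863/2859500 ≈ -13.558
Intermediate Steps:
A = 20969 (A = 8 + 20961 = 20969)
A/(-1625) - 29934/45752 = 20969/(-1625) - 29934/45752 = 20969*(-1/1625) - 29934*1/45752 = -1613/125 - 14967/22876 = -38769863/2859500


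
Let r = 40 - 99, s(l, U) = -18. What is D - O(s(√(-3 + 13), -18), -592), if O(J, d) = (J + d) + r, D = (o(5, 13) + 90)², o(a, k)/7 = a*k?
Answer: 297694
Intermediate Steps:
o(a, k) = 7*a*k (o(a, k) = 7*(a*k) = 7*a*k)
D = 297025 (D = (7*5*13 + 90)² = (455 + 90)² = 545² = 297025)
r = -59
O(J, d) = -59 + J + d (O(J, d) = (J + d) - 59 = -59 + J + d)
D - O(s(√(-3 + 13), -18), -592) = 297025 - (-59 - 18 - 592) = 297025 - 1*(-669) = 297025 + 669 = 297694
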